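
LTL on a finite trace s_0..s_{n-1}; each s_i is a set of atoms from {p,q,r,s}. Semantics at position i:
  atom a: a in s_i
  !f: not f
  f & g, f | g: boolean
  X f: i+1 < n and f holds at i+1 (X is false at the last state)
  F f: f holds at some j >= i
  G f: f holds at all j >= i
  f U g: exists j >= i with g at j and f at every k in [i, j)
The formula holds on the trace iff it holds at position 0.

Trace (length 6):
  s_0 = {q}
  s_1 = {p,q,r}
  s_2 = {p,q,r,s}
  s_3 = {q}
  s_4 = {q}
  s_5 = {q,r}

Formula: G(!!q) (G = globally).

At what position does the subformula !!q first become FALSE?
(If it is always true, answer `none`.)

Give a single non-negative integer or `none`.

s_0={q}: !!q=True !q=False q=True
s_1={p,q,r}: !!q=True !q=False q=True
s_2={p,q,r,s}: !!q=True !q=False q=True
s_3={q}: !!q=True !q=False q=True
s_4={q}: !!q=True !q=False q=True
s_5={q,r}: !!q=True !q=False q=True
G(!!q) holds globally = True
No violation — formula holds at every position.

Answer: none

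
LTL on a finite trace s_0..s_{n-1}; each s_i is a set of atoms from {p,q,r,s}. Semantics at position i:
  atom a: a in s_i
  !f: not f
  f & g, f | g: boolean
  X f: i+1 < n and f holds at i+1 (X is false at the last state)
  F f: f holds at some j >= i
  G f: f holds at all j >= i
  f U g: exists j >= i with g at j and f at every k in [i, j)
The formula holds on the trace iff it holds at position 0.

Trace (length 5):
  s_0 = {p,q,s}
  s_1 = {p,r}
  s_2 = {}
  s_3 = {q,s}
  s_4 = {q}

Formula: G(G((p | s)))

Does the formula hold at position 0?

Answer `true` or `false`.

Answer: false

Derivation:
s_0={p,q,s}: G(G((p | s)))=False G((p | s))=False (p | s)=True p=True s=True
s_1={p,r}: G(G((p | s)))=False G((p | s))=False (p | s)=True p=True s=False
s_2={}: G(G((p | s)))=False G((p | s))=False (p | s)=False p=False s=False
s_3={q,s}: G(G((p | s)))=False G((p | s))=False (p | s)=True p=False s=True
s_4={q}: G(G((p | s)))=False G((p | s))=False (p | s)=False p=False s=False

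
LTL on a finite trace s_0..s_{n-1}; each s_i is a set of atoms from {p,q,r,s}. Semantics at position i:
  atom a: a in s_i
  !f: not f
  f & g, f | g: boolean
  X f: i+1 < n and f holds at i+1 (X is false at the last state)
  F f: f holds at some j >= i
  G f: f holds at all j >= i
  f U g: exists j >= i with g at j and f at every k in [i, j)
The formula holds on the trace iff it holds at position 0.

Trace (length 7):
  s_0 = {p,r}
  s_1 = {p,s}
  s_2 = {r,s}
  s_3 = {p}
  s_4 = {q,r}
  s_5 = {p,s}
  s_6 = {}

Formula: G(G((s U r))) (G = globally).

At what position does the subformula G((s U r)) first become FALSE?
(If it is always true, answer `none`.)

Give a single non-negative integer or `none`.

s_0={p,r}: G((s U r))=False (s U r)=True s=False r=True
s_1={p,s}: G((s U r))=False (s U r)=True s=True r=False
s_2={r,s}: G((s U r))=False (s U r)=True s=True r=True
s_3={p}: G((s U r))=False (s U r)=False s=False r=False
s_4={q,r}: G((s U r))=False (s U r)=True s=False r=True
s_5={p,s}: G((s U r))=False (s U r)=False s=True r=False
s_6={}: G((s U r))=False (s U r)=False s=False r=False
G(G((s U r))) holds globally = False
First violation at position 0.

Answer: 0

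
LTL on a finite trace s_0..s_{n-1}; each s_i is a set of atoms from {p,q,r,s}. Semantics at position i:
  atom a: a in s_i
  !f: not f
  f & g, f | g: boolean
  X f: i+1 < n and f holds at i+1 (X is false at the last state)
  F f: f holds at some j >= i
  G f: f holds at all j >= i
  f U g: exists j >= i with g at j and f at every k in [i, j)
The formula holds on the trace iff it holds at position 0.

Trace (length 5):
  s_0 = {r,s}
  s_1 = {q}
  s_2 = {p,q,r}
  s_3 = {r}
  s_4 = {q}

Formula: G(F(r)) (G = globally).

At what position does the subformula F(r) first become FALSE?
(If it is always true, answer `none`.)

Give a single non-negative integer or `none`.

Answer: 4

Derivation:
s_0={r,s}: F(r)=True r=True
s_1={q}: F(r)=True r=False
s_2={p,q,r}: F(r)=True r=True
s_3={r}: F(r)=True r=True
s_4={q}: F(r)=False r=False
G(F(r)) holds globally = False
First violation at position 4.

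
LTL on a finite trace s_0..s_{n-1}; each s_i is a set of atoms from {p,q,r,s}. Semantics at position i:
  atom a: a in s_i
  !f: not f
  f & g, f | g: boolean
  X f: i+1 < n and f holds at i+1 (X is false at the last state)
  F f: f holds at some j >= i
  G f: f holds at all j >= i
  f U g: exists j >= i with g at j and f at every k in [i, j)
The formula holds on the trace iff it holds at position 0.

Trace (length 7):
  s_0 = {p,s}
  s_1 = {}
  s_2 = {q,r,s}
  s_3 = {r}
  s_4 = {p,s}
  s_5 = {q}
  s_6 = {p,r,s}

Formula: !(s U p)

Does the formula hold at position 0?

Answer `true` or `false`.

s_0={p,s}: !(s U p)=False (s U p)=True s=True p=True
s_1={}: !(s U p)=True (s U p)=False s=False p=False
s_2={q,r,s}: !(s U p)=True (s U p)=False s=True p=False
s_3={r}: !(s U p)=True (s U p)=False s=False p=False
s_4={p,s}: !(s U p)=False (s U p)=True s=True p=True
s_5={q}: !(s U p)=True (s U p)=False s=False p=False
s_6={p,r,s}: !(s U p)=False (s U p)=True s=True p=True

Answer: false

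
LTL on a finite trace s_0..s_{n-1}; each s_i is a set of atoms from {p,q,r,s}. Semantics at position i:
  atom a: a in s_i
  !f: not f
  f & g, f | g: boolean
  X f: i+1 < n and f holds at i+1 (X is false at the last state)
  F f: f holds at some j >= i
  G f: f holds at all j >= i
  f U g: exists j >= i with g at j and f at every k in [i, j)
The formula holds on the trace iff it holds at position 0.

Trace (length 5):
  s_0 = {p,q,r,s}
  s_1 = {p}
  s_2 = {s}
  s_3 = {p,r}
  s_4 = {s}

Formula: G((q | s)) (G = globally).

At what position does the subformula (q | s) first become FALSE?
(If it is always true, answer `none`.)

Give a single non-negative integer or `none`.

Answer: 1

Derivation:
s_0={p,q,r,s}: (q | s)=True q=True s=True
s_1={p}: (q | s)=False q=False s=False
s_2={s}: (q | s)=True q=False s=True
s_3={p,r}: (q | s)=False q=False s=False
s_4={s}: (q | s)=True q=False s=True
G((q | s)) holds globally = False
First violation at position 1.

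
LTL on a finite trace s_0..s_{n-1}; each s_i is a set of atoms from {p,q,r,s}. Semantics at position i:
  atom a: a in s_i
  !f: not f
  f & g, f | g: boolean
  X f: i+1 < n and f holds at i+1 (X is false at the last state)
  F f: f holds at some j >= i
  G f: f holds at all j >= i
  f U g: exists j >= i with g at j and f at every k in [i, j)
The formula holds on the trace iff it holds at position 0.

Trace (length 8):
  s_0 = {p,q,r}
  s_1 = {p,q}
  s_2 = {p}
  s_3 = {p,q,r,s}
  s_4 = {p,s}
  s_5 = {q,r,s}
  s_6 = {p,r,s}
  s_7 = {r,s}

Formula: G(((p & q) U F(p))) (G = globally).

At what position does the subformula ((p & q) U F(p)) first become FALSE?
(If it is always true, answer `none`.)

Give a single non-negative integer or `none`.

Answer: 7

Derivation:
s_0={p,q,r}: ((p & q) U F(p))=True (p & q)=True p=True q=True F(p)=True
s_1={p,q}: ((p & q) U F(p))=True (p & q)=True p=True q=True F(p)=True
s_2={p}: ((p & q) U F(p))=True (p & q)=False p=True q=False F(p)=True
s_3={p,q,r,s}: ((p & q) U F(p))=True (p & q)=True p=True q=True F(p)=True
s_4={p,s}: ((p & q) U F(p))=True (p & q)=False p=True q=False F(p)=True
s_5={q,r,s}: ((p & q) U F(p))=True (p & q)=False p=False q=True F(p)=True
s_6={p,r,s}: ((p & q) U F(p))=True (p & q)=False p=True q=False F(p)=True
s_7={r,s}: ((p & q) U F(p))=False (p & q)=False p=False q=False F(p)=False
G(((p & q) U F(p))) holds globally = False
First violation at position 7.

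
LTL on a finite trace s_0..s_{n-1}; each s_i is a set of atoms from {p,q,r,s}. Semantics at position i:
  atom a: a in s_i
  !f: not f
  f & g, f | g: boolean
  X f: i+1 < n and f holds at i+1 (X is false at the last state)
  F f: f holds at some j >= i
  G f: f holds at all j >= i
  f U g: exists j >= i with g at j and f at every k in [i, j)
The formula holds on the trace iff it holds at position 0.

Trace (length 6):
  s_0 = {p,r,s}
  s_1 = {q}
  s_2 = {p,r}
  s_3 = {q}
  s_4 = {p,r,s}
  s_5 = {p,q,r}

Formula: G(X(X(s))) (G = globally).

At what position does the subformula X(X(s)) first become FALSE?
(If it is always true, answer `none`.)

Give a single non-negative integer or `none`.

Answer: 0

Derivation:
s_0={p,r,s}: X(X(s))=False X(s)=False s=True
s_1={q}: X(X(s))=False X(s)=False s=False
s_2={p,r}: X(X(s))=True X(s)=False s=False
s_3={q}: X(X(s))=False X(s)=True s=False
s_4={p,r,s}: X(X(s))=False X(s)=False s=True
s_5={p,q,r}: X(X(s))=False X(s)=False s=False
G(X(X(s))) holds globally = False
First violation at position 0.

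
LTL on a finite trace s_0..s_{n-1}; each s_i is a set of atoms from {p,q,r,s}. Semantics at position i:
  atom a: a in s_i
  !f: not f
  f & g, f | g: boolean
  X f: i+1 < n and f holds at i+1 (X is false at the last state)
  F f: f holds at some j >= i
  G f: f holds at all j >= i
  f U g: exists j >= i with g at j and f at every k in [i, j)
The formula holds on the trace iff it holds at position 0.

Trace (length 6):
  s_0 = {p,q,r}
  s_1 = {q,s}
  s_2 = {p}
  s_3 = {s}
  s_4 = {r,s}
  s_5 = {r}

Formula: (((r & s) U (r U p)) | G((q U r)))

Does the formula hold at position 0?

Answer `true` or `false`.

s_0={p,q,r}: (((r & s) U (r U p)) | G((q U r)))=True ((r & s) U (r U p))=True (r & s)=False r=True s=False (r U p)=True p=True G((q U r))=False (q U r)=True q=True
s_1={q,s}: (((r & s) U (r U p)) | G((q U r)))=False ((r & s) U (r U p))=False (r & s)=False r=False s=True (r U p)=False p=False G((q U r))=False (q U r)=False q=True
s_2={p}: (((r & s) U (r U p)) | G((q U r)))=True ((r & s) U (r U p))=True (r & s)=False r=False s=False (r U p)=True p=True G((q U r))=False (q U r)=False q=False
s_3={s}: (((r & s) U (r U p)) | G((q U r)))=False ((r & s) U (r U p))=False (r & s)=False r=False s=True (r U p)=False p=False G((q U r))=False (q U r)=False q=False
s_4={r,s}: (((r & s) U (r U p)) | G((q U r)))=True ((r & s) U (r U p))=False (r & s)=True r=True s=True (r U p)=False p=False G((q U r))=True (q U r)=True q=False
s_5={r}: (((r & s) U (r U p)) | G((q U r)))=True ((r & s) U (r U p))=False (r & s)=False r=True s=False (r U p)=False p=False G((q U r))=True (q U r)=True q=False

Answer: true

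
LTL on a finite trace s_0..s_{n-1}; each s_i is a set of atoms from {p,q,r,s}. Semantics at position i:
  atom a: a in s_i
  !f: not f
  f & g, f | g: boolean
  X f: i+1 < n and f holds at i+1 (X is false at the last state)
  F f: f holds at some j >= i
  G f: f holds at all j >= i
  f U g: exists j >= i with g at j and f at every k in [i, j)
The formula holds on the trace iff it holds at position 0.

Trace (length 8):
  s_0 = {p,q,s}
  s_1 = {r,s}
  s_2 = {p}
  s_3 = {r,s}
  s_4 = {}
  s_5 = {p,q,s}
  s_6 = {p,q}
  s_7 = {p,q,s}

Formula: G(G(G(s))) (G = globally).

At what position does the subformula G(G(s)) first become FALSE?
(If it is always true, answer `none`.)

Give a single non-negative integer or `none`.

s_0={p,q,s}: G(G(s))=False G(s)=False s=True
s_1={r,s}: G(G(s))=False G(s)=False s=True
s_2={p}: G(G(s))=False G(s)=False s=False
s_3={r,s}: G(G(s))=False G(s)=False s=True
s_4={}: G(G(s))=False G(s)=False s=False
s_5={p,q,s}: G(G(s))=False G(s)=False s=True
s_6={p,q}: G(G(s))=False G(s)=False s=False
s_7={p,q,s}: G(G(s))=True G(s)=True s=True
G(G(G(s))) holds globally = False
First violation at position 0.

Answer: 0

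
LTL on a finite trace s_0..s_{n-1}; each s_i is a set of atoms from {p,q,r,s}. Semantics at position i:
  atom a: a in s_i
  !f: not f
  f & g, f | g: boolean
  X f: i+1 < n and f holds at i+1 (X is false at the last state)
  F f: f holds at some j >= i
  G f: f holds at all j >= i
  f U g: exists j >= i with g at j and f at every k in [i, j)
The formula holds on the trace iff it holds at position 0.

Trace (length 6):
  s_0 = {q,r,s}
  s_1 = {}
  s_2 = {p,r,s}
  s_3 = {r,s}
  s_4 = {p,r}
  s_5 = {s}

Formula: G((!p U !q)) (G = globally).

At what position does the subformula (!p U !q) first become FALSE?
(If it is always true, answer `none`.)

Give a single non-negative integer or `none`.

Answer: none

Derivation:
s_0={q,r,s}: (!p U !q)=True !p=True p=False !q=False q=True
s_1={}: (!p U !q)=True !p=True p=False !q=True q=False
s_2={p,r,s}: (!p U !q)=True !p=False p=True !q=True q=False
s_3={r,s}: (!p U !q)=True !p=True p=False !q=True q=False
s_4={p,r}: (!p U !q)=True !p=False p=True !q=True q=False
s_5={s}: (!p U !q)=True !p=True p=False !q=True q=False
G((!p U !q)) holds globally = True
No violation — formula holds at every position.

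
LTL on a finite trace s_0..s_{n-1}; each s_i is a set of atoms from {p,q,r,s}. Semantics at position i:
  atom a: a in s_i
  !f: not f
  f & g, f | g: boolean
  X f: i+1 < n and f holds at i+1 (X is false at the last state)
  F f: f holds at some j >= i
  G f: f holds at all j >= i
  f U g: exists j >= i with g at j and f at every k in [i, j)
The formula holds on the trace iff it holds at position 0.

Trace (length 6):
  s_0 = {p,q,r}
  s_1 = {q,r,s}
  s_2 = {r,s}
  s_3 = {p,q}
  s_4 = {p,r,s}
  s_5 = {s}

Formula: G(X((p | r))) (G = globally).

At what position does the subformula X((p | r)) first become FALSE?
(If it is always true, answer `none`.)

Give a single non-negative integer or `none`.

s_0={p,q,r}: X((p | r))=True (p | r)=True p=True r=True
s_1={q,r,s}: X((p | r))=True (p | r)=True p=False r=True
s_2={r,s}: X((p | r))=True (p | r)=True p=False r=True
s_3={p,q}: X((p | r))=True (p | r)=True p=True r=False
s_4={p,r,s}: X((p | r))=False (p | r)=True p=True r=True
s_5={s}: X((p | r))=False (p | r)=False p=False r=False
G(X((p | r))) holds globally = False
First violation at position 4.

Answer: 4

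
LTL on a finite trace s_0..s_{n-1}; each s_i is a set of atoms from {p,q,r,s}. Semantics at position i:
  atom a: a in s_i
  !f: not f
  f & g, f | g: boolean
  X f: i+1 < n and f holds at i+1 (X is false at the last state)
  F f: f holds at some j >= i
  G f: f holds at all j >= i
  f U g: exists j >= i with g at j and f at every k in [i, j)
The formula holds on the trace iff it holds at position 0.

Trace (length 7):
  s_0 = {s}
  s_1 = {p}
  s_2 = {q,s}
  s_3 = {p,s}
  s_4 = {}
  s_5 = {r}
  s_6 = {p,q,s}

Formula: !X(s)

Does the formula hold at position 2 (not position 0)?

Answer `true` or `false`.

Answer: false

Derivation:
s_0={s}: !X(s)=True X(s)=False s=True
s_1={p}: !X(s)=False X(s)=True s=False
s_2={q,s}: !X(s)=False X(s)=True s=True
s_3={p,s}: !X(s)=True X(s)=False s=True
s_4={}: !X(s)=True X(s)=False s=False
s_5={r}: !X(s)=False X(s)=True s=False
s_6={p,q,s}: !X(s)=True X(s)=False s=True
Evaluating at position 2: result = False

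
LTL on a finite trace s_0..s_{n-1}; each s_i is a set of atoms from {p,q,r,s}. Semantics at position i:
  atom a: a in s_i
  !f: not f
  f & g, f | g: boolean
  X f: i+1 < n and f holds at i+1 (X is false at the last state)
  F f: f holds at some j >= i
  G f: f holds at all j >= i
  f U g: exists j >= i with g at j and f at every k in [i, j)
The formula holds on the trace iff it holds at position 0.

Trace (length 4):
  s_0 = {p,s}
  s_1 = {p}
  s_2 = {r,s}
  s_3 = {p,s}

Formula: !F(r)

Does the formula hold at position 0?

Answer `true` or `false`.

Answer: false

Derivation:
s_0={p,s}: !F(r)=False F(r)=True r=False
s_1={p}: !F(r)=False F(r)=True r=False
s_2={r,s}: !F(r)=False F(r)=True r=True
s_3={p,s}: !F(r)=True F(r)=False r=False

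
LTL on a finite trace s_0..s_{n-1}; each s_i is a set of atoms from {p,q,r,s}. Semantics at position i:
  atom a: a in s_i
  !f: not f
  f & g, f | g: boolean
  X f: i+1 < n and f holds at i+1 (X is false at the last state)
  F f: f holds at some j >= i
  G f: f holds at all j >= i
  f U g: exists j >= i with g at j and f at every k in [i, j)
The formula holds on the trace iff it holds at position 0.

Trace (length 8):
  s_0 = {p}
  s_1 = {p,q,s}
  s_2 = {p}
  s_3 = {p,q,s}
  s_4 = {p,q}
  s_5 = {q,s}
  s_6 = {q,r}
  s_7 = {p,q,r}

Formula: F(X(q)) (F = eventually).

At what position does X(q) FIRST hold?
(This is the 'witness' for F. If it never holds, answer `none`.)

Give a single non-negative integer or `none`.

Answer: 0

Derivation:
s_0={p}: X(q)=True q=False
s_1={p,q,s}: X(q)=False q=True
s_2={p}: X(q)=True q=False
s_3={p,q,s}: X(q)=True q=True
s_4={p,q}: X(q)=True q=True
s_5={q,s}: X(q)=True q=True
s_6={q,r}: X(q)=True q=True
s_7={p,q,r}: X(q)=False q=True
F(X(q)) holds; first witness at position 0.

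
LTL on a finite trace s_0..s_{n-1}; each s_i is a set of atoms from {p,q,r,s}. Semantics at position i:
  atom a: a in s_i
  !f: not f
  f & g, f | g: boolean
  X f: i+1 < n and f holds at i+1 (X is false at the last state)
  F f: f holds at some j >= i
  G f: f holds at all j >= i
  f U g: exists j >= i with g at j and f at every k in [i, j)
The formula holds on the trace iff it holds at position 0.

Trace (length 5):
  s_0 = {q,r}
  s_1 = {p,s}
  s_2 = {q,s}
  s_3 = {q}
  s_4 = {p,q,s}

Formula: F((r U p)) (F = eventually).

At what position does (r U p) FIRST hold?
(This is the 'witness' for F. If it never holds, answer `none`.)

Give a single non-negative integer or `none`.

s_0={q,r}: (r U p)=True r=True p=False
s_1={p,s}: (r U p)=True r=False p=True
s_2={q,s}: (r U p)=False r=False p=False
s_3={q}: (r U p)=False r=False p=False
s_4={p,q,s}: (r U p)=True r=False p=True
F((r U p)) holds; first witness at position 0.

Answer: 0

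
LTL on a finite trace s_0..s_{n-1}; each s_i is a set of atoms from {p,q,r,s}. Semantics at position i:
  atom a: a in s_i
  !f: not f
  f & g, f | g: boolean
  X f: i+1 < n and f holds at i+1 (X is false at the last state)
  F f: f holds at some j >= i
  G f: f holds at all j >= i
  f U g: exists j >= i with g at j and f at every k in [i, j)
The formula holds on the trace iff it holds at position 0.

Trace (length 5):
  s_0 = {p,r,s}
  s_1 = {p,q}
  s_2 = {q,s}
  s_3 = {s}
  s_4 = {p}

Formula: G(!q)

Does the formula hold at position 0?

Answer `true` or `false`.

Answer: false

Derivation:
s_0={p,r,s}: G(!q)=False !q=True q=False
s_1={p,q}: G(!q)=False !q=False q=True
s_2={q,s}: G(!q)=False !q=False q=True
s_3={s}: G(!q)=True !q=True q=False
s_4={p}: G(!q)=True !q=True q=False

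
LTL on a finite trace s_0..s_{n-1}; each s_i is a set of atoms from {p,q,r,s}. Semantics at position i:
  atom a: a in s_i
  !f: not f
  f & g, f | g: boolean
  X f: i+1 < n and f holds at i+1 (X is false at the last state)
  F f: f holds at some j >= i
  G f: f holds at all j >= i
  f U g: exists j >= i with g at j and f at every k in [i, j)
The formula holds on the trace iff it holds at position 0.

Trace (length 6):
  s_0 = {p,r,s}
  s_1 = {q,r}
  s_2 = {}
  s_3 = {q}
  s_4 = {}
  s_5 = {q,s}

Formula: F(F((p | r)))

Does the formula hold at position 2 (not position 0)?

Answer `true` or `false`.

Answer: false

Derivation:
s_0={p,r,s}: F(F((p | r)))=True F((p | r))=True (p | r)=True p=True r=True
s_1={q,r}: F(F((p | r)))=True F((p | r))=True (p | r)=True p=False r=True
s_2={}: F(F((p | r)))=False F((p | r))=False (p | r)=False p=False r=False
s_3={q}: F(F((p | r)))=False F((p | r))=False (p | r)=False p=False r=False
s_4={}: F(F((p | r)))=False F((p | r))=False (p | r)=False p=False r=False
s_5={q,s}: F(F((p | r)))=False F((p | r))=False (p | r)=False p=False r=False
Evaluating at position 2: result = False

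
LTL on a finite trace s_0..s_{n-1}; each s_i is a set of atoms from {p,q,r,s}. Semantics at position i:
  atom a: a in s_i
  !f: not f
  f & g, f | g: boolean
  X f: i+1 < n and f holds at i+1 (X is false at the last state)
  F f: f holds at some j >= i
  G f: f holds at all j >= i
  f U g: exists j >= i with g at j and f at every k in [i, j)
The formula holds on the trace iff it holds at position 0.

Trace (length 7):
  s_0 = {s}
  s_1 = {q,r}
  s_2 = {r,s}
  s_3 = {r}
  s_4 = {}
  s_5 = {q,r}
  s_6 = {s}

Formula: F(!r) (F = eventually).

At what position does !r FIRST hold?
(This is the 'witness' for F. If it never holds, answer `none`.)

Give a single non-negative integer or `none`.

s_0={s}: !r=True r=False
s_1={q,r}: !r=False r=True
s_2={r,s}: !r=False r=True
s_3={r}: !r=False r=True
s_4={}: !r=True r=False
s_5={q,r}: !r=False r=True
s_6={s}: !r=True r=False
F(!r) holds; first witness at position 0.

Answer: 0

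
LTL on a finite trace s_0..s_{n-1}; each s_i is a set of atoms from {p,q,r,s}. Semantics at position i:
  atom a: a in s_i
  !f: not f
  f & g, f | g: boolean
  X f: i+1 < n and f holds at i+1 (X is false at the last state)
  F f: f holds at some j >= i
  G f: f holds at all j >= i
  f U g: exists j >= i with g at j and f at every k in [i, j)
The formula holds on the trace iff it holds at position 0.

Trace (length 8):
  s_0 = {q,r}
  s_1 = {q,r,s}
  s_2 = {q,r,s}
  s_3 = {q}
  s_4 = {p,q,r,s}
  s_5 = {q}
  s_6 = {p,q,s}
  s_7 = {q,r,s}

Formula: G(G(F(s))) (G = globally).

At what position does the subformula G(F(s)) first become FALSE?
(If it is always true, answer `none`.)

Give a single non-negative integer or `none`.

Answer: none

Derivation:
s_0={q,r}: G(F(s))=True F(s)=True s=False
s_1={q,r,s}: G(F(s))=True F(s)=True s=True
s_2={q,r,s}: G(F(s))=True F(s)=True s=True
s_3={q}: G(F(s))=True F(s)=True s=False
s_4={p,q,r,s}: G(F(s))=True F(s)=True s=True
s_5={q}: G(F(s))=True F(s)=True s=False
s_6={p,q,s}: G(F(s))=True F(s)=True s=True
s_7={q,r,s}: G(F(s))=True F(s)=True s=True
G(G(F(s))) holds globally = True
No violation — formula holds at every position.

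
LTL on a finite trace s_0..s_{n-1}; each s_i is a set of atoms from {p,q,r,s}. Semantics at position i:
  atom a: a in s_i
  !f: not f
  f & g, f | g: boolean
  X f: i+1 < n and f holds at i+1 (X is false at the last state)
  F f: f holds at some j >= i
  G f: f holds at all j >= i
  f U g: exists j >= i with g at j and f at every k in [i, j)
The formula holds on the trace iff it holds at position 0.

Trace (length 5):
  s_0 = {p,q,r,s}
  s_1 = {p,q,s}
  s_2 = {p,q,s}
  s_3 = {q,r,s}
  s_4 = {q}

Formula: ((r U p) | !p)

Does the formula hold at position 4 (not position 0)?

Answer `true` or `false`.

Answer: true

Derivation:
s_0={p,q,r,s}: ((r U p) | !p)=True (r U p)=True r=True p=True !p=False
s_1={p,q,s}: ((r U p) | !p)=True (r U p)=True r=False p=True !p=False
s_2={p,q,s}: ((r U p) | !p)=True (r U p)=True r=False p=True !p=False
s_3={q,r,s}: ((r U p) | !p)=True (r U p)=False r=True p=False !p=True
s_4={q}: ((r U p) | !p)=True (r U p)=False r=False p=False !p=True
Evaluating at position 4: result = True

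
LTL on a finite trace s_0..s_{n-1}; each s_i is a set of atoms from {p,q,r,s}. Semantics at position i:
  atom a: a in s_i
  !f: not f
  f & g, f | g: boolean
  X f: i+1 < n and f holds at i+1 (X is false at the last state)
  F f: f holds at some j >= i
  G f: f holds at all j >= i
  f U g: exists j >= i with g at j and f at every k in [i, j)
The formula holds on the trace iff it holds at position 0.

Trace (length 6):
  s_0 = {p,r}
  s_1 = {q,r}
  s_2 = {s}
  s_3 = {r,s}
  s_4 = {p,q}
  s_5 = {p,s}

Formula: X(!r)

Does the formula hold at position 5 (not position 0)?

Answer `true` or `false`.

Answer: false

Derivation:
s_0={p,r}: X(!r)=False !r=False r=True
s_1={q,r}: X(!r)=True !r=False r=True
s_2={s}: X(!r)=False !r=True r=False
s_3={r,s}: X(!r)=True !r=False r=True
s_4={p,q}: X(!r)=True !r=True r=False
s_5={p,s}: X(!r)=False !r=True r=False
Evaluating at position 5: result = False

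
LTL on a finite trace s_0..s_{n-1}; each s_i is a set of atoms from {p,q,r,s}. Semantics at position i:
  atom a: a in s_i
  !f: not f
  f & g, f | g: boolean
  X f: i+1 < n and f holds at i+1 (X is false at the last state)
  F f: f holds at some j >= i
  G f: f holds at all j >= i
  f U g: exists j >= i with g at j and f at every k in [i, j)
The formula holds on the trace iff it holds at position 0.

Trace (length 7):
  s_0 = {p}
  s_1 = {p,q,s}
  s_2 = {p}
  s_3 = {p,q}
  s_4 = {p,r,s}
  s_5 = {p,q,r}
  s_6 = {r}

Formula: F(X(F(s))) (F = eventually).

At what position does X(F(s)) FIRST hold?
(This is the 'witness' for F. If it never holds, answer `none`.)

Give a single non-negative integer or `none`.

Answer: 0

Derivation:
s_0={p}: X(F(s))=True F(s)=True s=False
s_1={p,q,s}: X(F(s))=True F(s)=True s=True
s_2={p}: X(F(s))=True F(s)=True s=False
s_3={p,q}: X(F(s))=True F(s)=True s=False
s_4={p,r,s}: X(F(s))=False F(s)=True s=True
s_5={p,q,r}: X(F(s))=False F(s)=False s=False
s_6={r}: X(F(s))=False F(s)=False s=False
F(X(F(s))) holds; first witness at position 0.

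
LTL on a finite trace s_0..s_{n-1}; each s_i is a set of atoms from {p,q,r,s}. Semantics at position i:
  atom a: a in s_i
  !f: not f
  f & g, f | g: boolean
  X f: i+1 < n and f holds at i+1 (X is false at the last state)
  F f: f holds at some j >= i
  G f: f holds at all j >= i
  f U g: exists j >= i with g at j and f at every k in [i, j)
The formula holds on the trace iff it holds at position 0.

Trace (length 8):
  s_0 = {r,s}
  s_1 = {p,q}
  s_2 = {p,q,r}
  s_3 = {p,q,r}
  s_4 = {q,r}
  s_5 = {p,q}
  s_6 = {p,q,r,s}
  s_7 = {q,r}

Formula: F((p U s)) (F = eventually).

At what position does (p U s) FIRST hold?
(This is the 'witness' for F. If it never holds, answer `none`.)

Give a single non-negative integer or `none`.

s_0={r,s}: (p U s)=True p=False s=True
s_1={p,q}: (p U s)=False p=True s=False
s_2={p,q,r}: (p U s)=False p=True s=False
s_3={p,q,r}: (p U s)=False p=True s=False
s_4={q,r}: (p U s)=False p=False s=False
s_5={p,q}: (p U s)=True p=True s=False
s_6={p,q,r,s}: (p U s)=True p=True s=True
s_7={q,r}: (p U s)=False p=False s=False
F((p U s)) holds; first witness at position 0.

Answer: 0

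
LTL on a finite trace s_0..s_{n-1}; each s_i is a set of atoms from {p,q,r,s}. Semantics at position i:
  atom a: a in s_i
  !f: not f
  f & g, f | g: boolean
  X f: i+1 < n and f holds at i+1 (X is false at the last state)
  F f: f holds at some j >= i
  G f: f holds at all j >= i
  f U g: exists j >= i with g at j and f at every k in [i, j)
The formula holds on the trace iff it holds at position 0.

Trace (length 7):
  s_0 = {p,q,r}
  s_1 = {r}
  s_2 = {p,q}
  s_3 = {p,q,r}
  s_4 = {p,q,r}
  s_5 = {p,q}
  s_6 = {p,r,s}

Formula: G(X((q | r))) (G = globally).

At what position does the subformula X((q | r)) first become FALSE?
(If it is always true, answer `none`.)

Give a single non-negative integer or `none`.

s_0={p,q,r}: X((q | r))=True (q | r)=True q=True r=True
s_1={r}: X((q | r))=True (q | r)=True q=False r=True
s_2={p,q}: X((q | r))=True (q | r)=True q=True r=False
s_3={p,q,r}: X((q | r))=True (q | r)=True q=True r=True
s_4={p,q,r}: X((q | r))=True (q | r)=True q=True r=True
s_5={p,q}: X((q | r))=True (q | r)=True q=True r=False
s_6={p,r,s}: X((q | r))=False (q | r)=True q=False r=True
G(X((q | r))) holds globally = False
First violation at position 6.

Answer: 6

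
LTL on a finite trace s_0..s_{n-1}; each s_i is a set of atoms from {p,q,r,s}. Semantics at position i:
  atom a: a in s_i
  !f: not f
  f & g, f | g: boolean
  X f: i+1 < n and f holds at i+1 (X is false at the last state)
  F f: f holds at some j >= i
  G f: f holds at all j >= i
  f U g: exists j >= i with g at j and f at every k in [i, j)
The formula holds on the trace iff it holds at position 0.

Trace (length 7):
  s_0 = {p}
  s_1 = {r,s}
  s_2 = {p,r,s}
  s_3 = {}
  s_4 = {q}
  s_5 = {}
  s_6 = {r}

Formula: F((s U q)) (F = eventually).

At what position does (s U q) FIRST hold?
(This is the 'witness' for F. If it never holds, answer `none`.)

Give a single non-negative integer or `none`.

s_0={p}: (s U q)=False s=False q=False
s_1={r,s}: (s U q)=False s=True q=False
s_2={p,r,s}: (s U q)=False s=True q=False
s_3={}: (s U q)=False s=False q=False
s_4={q}: (s U q)=True s=False q=True
s_5={}: (s U q)=False s=False q=False
s_6={r}: (s U q)=False s=False q=False
F((s U q)) holds; first witness at position 4.

Answer: 4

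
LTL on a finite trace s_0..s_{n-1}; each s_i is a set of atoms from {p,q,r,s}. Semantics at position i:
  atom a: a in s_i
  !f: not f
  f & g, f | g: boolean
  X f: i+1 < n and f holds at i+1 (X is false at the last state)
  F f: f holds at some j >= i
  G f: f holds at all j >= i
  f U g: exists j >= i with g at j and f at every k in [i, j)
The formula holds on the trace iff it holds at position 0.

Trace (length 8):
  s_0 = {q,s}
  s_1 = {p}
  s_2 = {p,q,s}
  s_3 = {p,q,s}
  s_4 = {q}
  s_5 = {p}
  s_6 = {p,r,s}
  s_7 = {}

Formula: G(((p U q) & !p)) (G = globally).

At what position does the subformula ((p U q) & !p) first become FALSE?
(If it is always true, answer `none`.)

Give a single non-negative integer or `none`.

s_0={q,s}: ((p U q) & !p)=True (p U q)=True p=False q=True !p=True
s_1={p}: ((p U q) & !p)=False (p U q)=True p=True q=False !p=False
s_2={p,q,s}: ((p U q) & !p)=False (p U q)=True p=True q=True !p=False
s_3={p,q,s}: ((p U q) & !p)=False (p U q)=True p=True q=True !p=False
s_4={q}: ((p U q) & !p)=True (p U q)=True p=False q=True !p=True
s_5={p}: ((p U q) & !p)=False (p U q)=False p=True q=False !p=False
s_6={p,r,s}: ((p U q) & !p)=False (p U q)=False p=True q=False !p=False
s_7={}: ((p U q) & !p)=False (p U q)=False p=False q=False !p=True
G(((p U q) & !p)) holds globally = False
First violation at position 1.

Answer: 1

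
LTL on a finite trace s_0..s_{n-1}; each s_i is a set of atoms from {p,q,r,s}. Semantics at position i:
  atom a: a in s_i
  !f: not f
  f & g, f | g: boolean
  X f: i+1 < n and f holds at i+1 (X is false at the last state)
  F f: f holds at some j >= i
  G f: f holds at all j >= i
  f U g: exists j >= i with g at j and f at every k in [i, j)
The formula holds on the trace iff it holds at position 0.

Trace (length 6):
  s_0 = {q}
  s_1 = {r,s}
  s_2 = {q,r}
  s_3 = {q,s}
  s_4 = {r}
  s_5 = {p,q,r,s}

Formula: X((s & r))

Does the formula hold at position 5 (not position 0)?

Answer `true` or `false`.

Answer: false

Derivation:
s_0={q}: X((s & r))=True (s & r)=False s=False r=False
s_1={r,s}: X((s & r))=False (s & r)=True s=True r=True
s_2={q,r}: X((s & r))=False (s & r)=False s=False r=True
s_3={q,s}: X((s & r))=False (s & r)=False s=True r=False
s_4={r}: X((s & r))=True (s & r)=False s=False r=True
s_5={p,q,r,s}: X((s & r))=False (s & r)=True s=True r=True
Evaluating at position 5: result = False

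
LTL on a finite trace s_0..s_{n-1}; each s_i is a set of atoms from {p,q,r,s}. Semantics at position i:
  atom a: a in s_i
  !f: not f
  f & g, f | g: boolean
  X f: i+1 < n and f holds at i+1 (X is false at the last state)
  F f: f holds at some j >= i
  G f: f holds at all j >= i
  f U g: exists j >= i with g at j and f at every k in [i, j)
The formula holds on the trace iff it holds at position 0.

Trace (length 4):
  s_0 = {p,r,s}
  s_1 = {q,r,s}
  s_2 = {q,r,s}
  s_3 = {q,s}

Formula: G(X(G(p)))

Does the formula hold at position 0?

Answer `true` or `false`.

s_0={p,r,s}: G(X(G(p)))=False X(G(p))=False G(p)=False p=True
s_1={q,r,s}: G(X(G(p)))=False X(G(p))=False G(p)=False p=False
s_2={q,r,s}: G(X(G(p)))=False X(G(p))=False G(p)=False p=False
s_3={q,s}: G(X(G(p)))=False X(G(p))=False G(p)=False p=False

Answer: false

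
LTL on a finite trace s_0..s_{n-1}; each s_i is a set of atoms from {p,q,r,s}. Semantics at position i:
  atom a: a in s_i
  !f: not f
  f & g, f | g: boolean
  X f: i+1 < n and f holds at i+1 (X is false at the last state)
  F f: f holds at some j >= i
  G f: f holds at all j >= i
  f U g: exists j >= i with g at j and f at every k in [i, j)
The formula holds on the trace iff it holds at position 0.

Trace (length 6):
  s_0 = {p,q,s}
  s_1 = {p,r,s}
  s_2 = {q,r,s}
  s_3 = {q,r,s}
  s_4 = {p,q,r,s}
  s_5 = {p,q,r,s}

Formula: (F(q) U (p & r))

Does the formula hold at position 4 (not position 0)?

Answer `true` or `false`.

s_0={p,q,s}: (F(q) U (p & r))=True F(q)=True q=True (p & r)=False p=True r=False
s_1={p,r,s}: (F(q) U (p & r))=True F(q)=True q=False (p & r)=True p=True r=True
s_2={q,r,s}: (F(q) U (p & r))=True F(q)=True q=True (p & r)=False p=False r=True
s_3={q,r,s}: (F(q) U (p & r))=True F(q)=True q=True (p & r)=False p=False r=True
s_4={p,q,r,s}: (F(q) U (p & r))=True F(q)=True q=True (p & r)=True p=True r=True
s_5={p,q,r,s}: (F(q) U (p & r))=True F(q)=True q=True (p & r)=True p=True r=True
Evaluating at position 4: result = True

Answer: true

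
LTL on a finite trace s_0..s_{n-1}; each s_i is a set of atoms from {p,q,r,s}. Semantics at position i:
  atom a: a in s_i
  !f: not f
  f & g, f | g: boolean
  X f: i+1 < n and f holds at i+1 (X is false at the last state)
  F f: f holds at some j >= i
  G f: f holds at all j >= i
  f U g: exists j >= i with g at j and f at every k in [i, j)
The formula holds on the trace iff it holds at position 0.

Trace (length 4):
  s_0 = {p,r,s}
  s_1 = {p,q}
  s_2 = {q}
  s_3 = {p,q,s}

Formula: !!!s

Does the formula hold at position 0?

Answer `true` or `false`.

Answer: false

Derivation:
s_0={p,r,s}: !!!s=False !!s=True !s=False s=True
s_1={p,q}: !!!s=True !!s=False !s=True s=False
s_2={q}: !!!s=True !!s=False !s=True s=False
s_3={p,q,s}: !!!s=False !!s=True !s=False s=True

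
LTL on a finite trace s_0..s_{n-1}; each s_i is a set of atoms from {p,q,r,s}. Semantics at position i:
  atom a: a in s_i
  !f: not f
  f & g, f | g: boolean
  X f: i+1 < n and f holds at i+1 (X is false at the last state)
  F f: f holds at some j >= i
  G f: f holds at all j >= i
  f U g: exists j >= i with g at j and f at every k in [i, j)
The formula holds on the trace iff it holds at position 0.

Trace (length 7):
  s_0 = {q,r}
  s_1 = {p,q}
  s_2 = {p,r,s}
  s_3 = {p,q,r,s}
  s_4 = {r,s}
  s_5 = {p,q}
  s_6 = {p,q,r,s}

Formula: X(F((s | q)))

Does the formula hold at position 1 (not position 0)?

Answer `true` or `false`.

Answer: true

Derivation:
s_0={q,r}: X(F((s | q)))=True F((s | q))=True (s | q)=True s=False q=True
s_1={p,q}: X(F((s | q)))=True F((s | q))=True (s | q)=True s=False q=True
s_2={p,r,s}: X(F((s | q)))=True F((s | q))=True (s | q)=True s=True q=False
s_3={p,q,r,s}: X(F((s | q)))=True F((s | q))=True (s | q)=True s=True q=True
s_4={r,s}: X(F((s | q)))=True F((s | q))=True (s | q)=True s=True q=False
s_5={p,q}: X(F((s | q)))=True F((s | q))=True (s | q)=True s=False q=True
s_6={p,q,r,s}: X(F((s | q)))=False F((s | q))=True (s | q)=True s=True q=True
Evaluating at position 1: result = True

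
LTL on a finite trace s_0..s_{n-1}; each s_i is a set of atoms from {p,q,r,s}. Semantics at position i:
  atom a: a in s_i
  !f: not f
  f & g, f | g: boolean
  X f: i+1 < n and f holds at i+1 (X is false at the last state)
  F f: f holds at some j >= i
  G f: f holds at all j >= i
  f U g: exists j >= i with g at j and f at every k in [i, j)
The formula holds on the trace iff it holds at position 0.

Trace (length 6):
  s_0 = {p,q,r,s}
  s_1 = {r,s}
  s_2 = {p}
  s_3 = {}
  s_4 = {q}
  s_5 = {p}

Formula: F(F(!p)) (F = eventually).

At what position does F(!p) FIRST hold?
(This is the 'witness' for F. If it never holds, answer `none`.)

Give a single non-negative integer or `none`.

s_0={p,q,r,s}: F(!p)=True !p=False p=True
s_1={r,s}: F(!p)=True !p=True p=False
s_2={p}: F(!p)=True !p=False p=True
s_3={}: F(!p)=True !p=True p=False
s_4={q}: F(!p)=True !p=True p=False
s_5={p}: F(!p)=False !p=False p=True
F(F(!p)) holds; first witness at position 0.

Answer: 0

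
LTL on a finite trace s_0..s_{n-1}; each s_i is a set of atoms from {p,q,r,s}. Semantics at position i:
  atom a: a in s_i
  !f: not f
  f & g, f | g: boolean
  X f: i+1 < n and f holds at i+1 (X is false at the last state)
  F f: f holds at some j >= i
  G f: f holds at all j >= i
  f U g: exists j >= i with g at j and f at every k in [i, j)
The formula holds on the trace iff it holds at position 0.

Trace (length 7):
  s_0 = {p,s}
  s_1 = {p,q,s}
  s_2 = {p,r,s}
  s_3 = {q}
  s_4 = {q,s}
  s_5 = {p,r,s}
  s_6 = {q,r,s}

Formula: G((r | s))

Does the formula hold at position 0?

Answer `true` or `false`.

Answer: false

Derivation:
s_0={p,s}: G((r | s))=False (r | s)=True r=False s=True
s_1={p,q,s}: G((r | s))=False (r | s)=True r=False s=True
s_2={p,r,s}: G((r | s))=False (r | s)=True r=True s=True
s_3={q}: G((r | s))=False (r | s)=False r=False s=False
s_4={q,s}: G((r | s))=True (r | s)=True r=False s=True
s_5={p,r,s}: G((r | s))=True (r | s)=True r=True s=True
s_6={q,r,s}: G((r | s))=True (r | s)=True r=True s=True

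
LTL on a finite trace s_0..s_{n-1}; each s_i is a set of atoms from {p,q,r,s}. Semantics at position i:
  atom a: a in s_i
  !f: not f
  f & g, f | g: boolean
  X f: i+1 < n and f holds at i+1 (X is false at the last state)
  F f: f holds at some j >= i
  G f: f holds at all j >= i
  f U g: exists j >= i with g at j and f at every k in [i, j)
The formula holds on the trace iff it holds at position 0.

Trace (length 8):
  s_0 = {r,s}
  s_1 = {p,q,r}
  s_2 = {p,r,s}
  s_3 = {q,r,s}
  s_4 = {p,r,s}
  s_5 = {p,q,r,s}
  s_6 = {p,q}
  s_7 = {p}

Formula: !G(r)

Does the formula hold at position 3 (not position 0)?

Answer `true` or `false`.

Answer: true

Derivation:
s_0={r,s}: !G(r)=True G(r)=False r=True
s_1={p,q,r}: !G(r)=True G(r)=False r=True
s_2={p,r,s}: !G(r)=True G(r)=False r=True
s_3={q,r,s}: !G(r)=True G(r)=False r=True
s_4={p,r,s}: !G(r)=True G(r)=False r=True
s_5={p,q,r,s}: !G(r)=True G(r)=False r=True
s_6={p,q}: !G(r)=True G(r)=False r=False
s_7={p}: !G(r)=True G(r)=False r=False
Evaluating at position 3: result = True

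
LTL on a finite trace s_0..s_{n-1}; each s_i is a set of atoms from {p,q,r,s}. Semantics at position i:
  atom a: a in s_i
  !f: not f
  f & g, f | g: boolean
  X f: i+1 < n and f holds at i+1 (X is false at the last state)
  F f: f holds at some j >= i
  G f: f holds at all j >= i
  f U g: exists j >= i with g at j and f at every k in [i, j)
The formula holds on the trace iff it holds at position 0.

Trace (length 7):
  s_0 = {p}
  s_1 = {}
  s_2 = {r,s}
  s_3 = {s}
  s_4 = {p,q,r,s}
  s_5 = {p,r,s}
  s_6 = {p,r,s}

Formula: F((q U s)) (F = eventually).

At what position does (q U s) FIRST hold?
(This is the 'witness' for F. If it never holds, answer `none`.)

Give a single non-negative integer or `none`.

Answer: 2

Derivation:
s_0={p}: (q U s)=False q=False s=False
s_1={}: (q U s)=False q=False s=False
s_2={r,s}: (q U s)=True q=False s=True
s_3={s}: (q U s)=True q=False s=True
s_4={p,q,r,s}: (q U s)=True q=True s=True
s_5={p,r,s}: (q U s)=True q=False s=True
s_6={p,r,s}: (q U s)=True q=False s=True
F((q U s)) holds; first witness at position 2.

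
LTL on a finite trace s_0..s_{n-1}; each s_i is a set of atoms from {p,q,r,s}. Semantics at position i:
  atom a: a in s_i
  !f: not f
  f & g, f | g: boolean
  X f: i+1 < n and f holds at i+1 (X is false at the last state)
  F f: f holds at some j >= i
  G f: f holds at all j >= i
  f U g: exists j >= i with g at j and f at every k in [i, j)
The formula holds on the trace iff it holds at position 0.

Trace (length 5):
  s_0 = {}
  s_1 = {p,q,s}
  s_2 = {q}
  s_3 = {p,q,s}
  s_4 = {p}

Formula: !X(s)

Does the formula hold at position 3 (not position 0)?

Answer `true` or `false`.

Answer: true

Derivation:
s_0={}: !X(s)=False X(s)=True s=False
s_1={p,q,s}: !X(s)=True X(s)=False s=True
s_2={q}: !X(s)=False X(s)=True s=False
s_3={p,q,s}: !X(s)=True X(s)=False s=True
s_4={p}: !X(s)=True X(s)=False s=False
Evaluating at position 3: result = True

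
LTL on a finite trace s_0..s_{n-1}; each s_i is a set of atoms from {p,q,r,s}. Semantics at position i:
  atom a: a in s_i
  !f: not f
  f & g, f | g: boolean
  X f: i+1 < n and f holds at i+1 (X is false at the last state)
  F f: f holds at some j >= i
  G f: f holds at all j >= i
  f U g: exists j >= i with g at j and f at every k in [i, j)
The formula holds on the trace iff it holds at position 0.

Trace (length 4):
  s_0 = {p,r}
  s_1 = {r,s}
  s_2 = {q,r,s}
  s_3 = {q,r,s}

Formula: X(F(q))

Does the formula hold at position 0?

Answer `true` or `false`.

s_0={p,r}: X(F(q))=True F(q)=True q=False
s_1={r,s}: X(F(q))=True F(q)=True q=False
s_2={q,r,s}: X(F(q))=True F(q)=True q=True
s_3={q,r,s}: X(F(q))=False F(q)=True q=True

Answer: true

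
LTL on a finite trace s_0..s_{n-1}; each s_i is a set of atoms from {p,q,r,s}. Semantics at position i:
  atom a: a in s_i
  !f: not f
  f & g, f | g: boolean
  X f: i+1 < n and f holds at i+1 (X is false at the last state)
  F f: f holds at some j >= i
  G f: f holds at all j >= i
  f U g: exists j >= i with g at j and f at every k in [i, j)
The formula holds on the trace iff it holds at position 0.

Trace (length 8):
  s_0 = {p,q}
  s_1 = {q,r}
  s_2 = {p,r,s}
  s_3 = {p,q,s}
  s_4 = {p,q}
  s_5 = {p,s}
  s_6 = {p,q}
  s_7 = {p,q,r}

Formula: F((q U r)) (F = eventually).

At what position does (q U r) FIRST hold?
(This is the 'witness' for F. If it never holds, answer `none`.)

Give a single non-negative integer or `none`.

s_0={p,q}: (q U r)=True q=True r=False
s_1={q,r}: (q U r)=True q=True r=True
s_2={p,r,s}: (q U r)=True q=False r=True
s_3={p,q,s}: (q U r)=False q=True r=False
s_4={p,q}: (q U r)=False q=True r=False
s_5={p,s}: (q U r)=False q=False r=False
s_6={p,q}: (q U r)=True q=True r=False
s_7={p,q,r}: (q U r)=True q=True r=True
F((q U r)) holds; first witness at position 0.

Answer: 0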